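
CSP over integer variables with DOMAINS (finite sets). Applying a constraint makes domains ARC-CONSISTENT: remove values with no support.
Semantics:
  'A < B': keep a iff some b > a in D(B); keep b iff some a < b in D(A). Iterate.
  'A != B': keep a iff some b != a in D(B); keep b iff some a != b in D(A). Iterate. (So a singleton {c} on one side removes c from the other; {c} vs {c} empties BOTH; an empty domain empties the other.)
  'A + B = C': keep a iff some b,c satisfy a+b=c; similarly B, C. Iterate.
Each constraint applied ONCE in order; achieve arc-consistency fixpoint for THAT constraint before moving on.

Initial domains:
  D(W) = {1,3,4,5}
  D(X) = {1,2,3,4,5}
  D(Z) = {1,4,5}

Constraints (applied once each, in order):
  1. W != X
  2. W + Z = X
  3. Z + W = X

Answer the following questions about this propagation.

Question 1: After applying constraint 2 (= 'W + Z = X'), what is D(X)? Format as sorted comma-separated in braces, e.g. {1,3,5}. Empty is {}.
Constraint 1 (W != X) on D(W)={1,3,4,5} D(X)={1,2,3,4,5}: no change
Constraint 2 (W + Z = X) on D(W)={1,3,4,5} D(Z)={1,4,5} D(X)={1,2,3,4,5}: W {1,3,4,5}->{1,3,4}; Z {1,4,5}->{1,4}; X {1,2,3,4,5}->{2,4,5}
So after constraint 2: D(X) = {2,4,5}

Answer: {2,4,5}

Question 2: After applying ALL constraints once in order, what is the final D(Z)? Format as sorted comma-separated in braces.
Answer: {1,4}

Derivation:
Constraint 1 (W != X) on D(W)={1,3,4,5} D(X)={1,2,3,4,5}: no change
Constraint 2 (W + Z = X) on D(W)={1,3,4,5} D(Z)={1,4,5} D(X)={1,2,3,4,5}: W {1,3,4,5}->{1,3,4}; Z {1,4,5}->{1,4}; X {1,2,3,4,5}->{2,4,5}
Constraint 3 (Z + W = X) on D(Z)={1,4} D(W)={1,3,4} D(X)={2,4,5}: no change
So after all 3 constraints: D(Z) = {1,4}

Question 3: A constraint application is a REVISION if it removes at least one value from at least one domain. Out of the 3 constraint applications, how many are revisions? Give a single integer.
Answer: 1

Derivation:
Constraint 1 (W != X) on D(W)={1,3,4,5} D(X)={1,2,3,4,5}: no change => not a revision
Constraint 2 (W + Z = X) on D(W)={1,3,4,5} D(Z)={1,4,5} D(X)={1,2,3,4,5}: W {1,3,4,5}->{1,3,4}; Z {1,4,5}->{1,4}; X {1,2,3,4,5}->{2,4,5} => REVISION
Constraint 3 (Z + W = X) on D(Z)={1,4} D(W)={1,3,4} D(X)={2,4,5}: no change => not a revision
Total revisions = 1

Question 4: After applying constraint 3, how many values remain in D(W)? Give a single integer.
Answer: 3

Derivation:
Constraint 1 (W != X) on D(W)={1,3,4,5} D(X)={1,2,3,4,5}: no change
Constraint 2 (W + Z = X) on D(W)={1,3,4,5} D(Z)={1,4,5} D(X)={1,2,3,4,5}: W {1,3,4,5}->{1,3,4}; Z {1,4,5}->{1,4}; X {1,2,3,4,5}->{2,4,5}
Constraint 3 (Z + W = X) on D(Z)={1,4} D(W)={1,3,4} D(X)={2,4,5}: no change
So after constraint 3: D(W)={1,3,4}, size = 3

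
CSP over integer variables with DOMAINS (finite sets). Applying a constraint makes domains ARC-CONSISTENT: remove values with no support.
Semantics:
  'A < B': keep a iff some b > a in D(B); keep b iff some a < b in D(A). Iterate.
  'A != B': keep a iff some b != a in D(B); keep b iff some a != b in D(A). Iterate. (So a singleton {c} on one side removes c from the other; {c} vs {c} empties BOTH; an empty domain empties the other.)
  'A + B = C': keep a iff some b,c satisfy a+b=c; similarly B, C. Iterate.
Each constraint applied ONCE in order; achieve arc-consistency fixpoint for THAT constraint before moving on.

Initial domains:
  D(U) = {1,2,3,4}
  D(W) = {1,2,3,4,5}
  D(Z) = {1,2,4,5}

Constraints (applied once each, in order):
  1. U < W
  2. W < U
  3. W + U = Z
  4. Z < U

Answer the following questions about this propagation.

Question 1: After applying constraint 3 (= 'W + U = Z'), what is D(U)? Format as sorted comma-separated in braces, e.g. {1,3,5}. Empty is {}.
Constraint 1 (U < W) on D(U)={1,2,3,4} D(W)={1,2,3,4,5}: W {1,2,3,4,5}->{2,3,4,5}
Constraint 2 (W < U) on D(W)={2,3,4,5} D(U)={1,2,3,4}: W {2,3,4,5}->{2,3}; U {1,2,3,4}->{3,4}
Constraint 3 (W + U = Z) on D(W)={2,3} D(U)={3,4} D(Z)={1,2,4,5}: W {2,3}->{2}; U {3,4}->{3}; Z {1,2,4,5}->{5}
So after constraint 3: D(U) = {3}

Answer: {3}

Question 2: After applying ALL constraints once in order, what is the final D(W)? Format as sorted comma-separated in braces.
Answer: {2}

Derivation:
Constraint 1 (U < W) on D(U)={1,2,3,4} D(W)={1,2,3,4,5}: W {1,2,3,4,5}->{2,3,4,5}
Constraint 2 (W < U) on D(W)={2,3,4,5} D(U)={1,2,3,4}: W {2,3,4,5}->{2,3}; U {1,2,3,4}->{3,4}
Constraint 3 (W + U = Z) on D(W)={2,3} D(U)={3,4} D(Z)={1,2,4,5}: W {2,3}->{2}; U {3,4}->{3}; Z {1,2,4,5}->{5}
Constraint 4 (Z < U) on D(Z)={5} D(U)={3}: Z {5}->{}; U {3}->{}
So after all 4 constraints: D(W) = {2}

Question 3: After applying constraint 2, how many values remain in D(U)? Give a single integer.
Constraint 1 (U < W) on D(U)={1,2,3,4} D(W)={1,2,3,4,5}: W {1,2,3,4,5}->{2,3,4,5}
Constraint 2 (W < U) on D(W)={2,3,4,5} D(U)={1,2,3,4}: W {2,3,4,5}->{2,3}; U {1,2,3,4}->{3,4}
So after constraint 2: D(U)={3,4}, size = 2

Answer: 2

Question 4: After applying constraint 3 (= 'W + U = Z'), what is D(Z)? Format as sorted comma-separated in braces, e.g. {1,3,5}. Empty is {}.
Answer: {5}

Derivation:
Constraint 1 (U < W) on D(U)={1,2,3,4} D(W)={1,2,3,4,5}: W {1,2,3,4,5}->{2,3,4,5}
Constraint 2 (W < U) on D(W)={2,3,4,5} D(U)={1,2,3,4}: W {2,3,4,5}->{2,3}; U {1,2,3,4}->{3,4}
Constraint 3 (W + U = Z) on D(W)={2,3} D(U)={3,4} D(Z)={1,2,4,5}: W {2,3}->{2}; U {3,4}->{3}; Z {1,2,4,5}->{5}
So after constraint 3: D(Z) = {5}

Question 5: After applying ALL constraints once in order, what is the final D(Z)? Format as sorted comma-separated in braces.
Constraint 1 (U < W) on D(U)={1,2,3,4} D(W)={1,2,3,4,5}: W {1,2,3,4,5}->{2,3,4,5}
Constraint 2 (W < U) on D(W)={2,3,4,5} D(U)={1,2,3,4}: W {2,3,4,5}->{2,3}; U {1,2,3,4}->{3,4}
Constraint 3 (W + U = Z) on D(W)={2,3} D(U)={3,4} D(Z)={1,2,4,5}: W {2,3}->{2}; U {3,4}->{3}; Z {1,2,4,5}->{5}
Constraint 4 (Z < U) on D(Z)={5} D(U)={3}: Z {5}->{}; U {3}->{}
So after all 4 constraints: D(Z) = {}

Answer: {}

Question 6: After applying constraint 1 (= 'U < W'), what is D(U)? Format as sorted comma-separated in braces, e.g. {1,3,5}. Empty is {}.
Answer: {1,2,3,4}

Derivation:
Constraint 1 (U < W) on D(U)={1,2,3,4} D(W)={1,2,3,4,5}: W {1,2,3,4,5}->{2,3,4,5}
So after constraint 1: D(U) = {1,2,3,4}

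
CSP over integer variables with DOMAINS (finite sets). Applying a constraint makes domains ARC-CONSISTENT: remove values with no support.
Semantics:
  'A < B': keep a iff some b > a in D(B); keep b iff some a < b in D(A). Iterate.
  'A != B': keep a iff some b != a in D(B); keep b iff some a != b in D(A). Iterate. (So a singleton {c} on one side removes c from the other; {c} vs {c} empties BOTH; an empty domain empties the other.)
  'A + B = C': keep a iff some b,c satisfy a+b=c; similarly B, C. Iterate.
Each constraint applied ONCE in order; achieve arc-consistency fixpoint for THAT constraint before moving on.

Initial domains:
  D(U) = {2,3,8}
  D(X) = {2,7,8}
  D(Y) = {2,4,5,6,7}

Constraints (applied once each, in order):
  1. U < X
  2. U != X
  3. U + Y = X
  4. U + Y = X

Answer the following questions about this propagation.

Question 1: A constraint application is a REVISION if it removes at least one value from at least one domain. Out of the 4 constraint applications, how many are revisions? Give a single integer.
Answer: 2

Derivation:
Constraint 1 (U < X) on D(U)={2,3,8} D(X)={2,7,8}: U {2,3,8}->{2,3}; X {2,7,8}->{7,8} => REVISION
Constraint 2 (U != X) on D(U)={2,3} D(X)={7,8}: no change => not a revision
Constraint 3 (U + Y = X) on D(U)={2,3} D(Y)={2,4,5,6,7} D(X)={7,8}: Y {2,4,5,6,7}->{4,5,6} => REVISION
Constraint 4 (U + Y = X) on D(U)={2,3} D(Y)={4,5,6} D(X)={7,8}: no change => not a revision
Total revisions = 2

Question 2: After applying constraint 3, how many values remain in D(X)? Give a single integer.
Answer: 2

Derivation:
Constraint 1 (U < X) on D(U)={2,3,8} D(X)={2,7,8}: U {2,3,8}->{2,3}; X {2,7,8}->{7,8}
Constraint 2 (U != X) on D(U)={2,3} D(X)={7,8}: no change
Constraint 3 (U + Y = X) on D(U)={2,3} D(Y)={2,4,5,6,7} D(X)={7,8}: Y {2,4,5,6,7}->{4,5,6}
So after constraint 3: D(X)={7,8}, size = 2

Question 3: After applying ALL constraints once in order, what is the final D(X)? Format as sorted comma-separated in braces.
Constraint 1 (U < X) on D(U)={2,3,8} D(X)={2,7,8}: U {2,3,8}->{2,3}; X {2,7,8}->{7,8}
Constraint 2 (U != X) on D(U)={2,3} D(X)={7,8}: no change
Constraint 3 (U + Y = X) on D(U)={2,3} D(Y)={2,4,5,6,7} D(X)={7,8}: Y {2,4,5,6,7}->{4,5,6}
Constraint 4 (U + Y = X) on D(U)={2,3} D(Y)={4,5,6} D(X)={7,8}: no change
So after all 4 constraints: D(X) = {7,8}

Answer: {7,8}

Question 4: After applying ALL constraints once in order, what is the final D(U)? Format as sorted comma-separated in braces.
Constraint 1 (U < X) on D(U)={2,3,8} D(X)={2,7,8}: U {2,3,8}->{2,3}; X {2,7,8}->{7,8}
Constraint 2 (U != X) on D(U)={2,3} D(X)={7,8}: no change
Constraint 3 (U + Y = X) on D(U)={2,3} D(Y)={2,4,5,6,7} D(X)={7,8}: Y {2,4,5,6,7}->{4,5,6}
Constraint 4 (U + Y = X) on D(U)={2,3} D(Y)={4,5,6} D(X)={7,8}: no change
So after all 4 constraints: D(U) = {2,3}

Answer: {2,3}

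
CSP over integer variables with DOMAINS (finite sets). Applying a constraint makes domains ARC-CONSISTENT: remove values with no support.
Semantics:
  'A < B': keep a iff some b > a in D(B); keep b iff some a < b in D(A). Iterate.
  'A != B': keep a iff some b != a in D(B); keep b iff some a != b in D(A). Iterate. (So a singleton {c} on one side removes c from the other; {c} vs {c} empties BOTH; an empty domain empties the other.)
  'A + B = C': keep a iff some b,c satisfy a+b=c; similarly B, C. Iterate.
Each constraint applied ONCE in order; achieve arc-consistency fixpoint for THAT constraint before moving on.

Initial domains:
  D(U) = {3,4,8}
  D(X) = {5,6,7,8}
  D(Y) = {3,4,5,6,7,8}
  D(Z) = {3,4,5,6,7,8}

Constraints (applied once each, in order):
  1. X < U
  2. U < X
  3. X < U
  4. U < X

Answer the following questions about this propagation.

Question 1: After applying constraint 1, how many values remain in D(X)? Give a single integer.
Constraint 1 (X < U) on D(X)={5,6,7,8} D(U)={3,4,8}: X {5,6,7,8}->{5,6,7}; U {3,4,8}->{8}
So after constraint 1: D(X)={5,6,7}, size = 3

Answer: 3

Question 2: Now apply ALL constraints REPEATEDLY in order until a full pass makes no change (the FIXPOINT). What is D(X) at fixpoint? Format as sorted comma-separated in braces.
pass 0 (initial): D(X)={5,6,7,8}
pass 1: U {3,4,8}->{}; X {5,6,7,8}->{}
pass 2: no change
Fixpoint after 2 passes: D(X) = {}

Answer: {}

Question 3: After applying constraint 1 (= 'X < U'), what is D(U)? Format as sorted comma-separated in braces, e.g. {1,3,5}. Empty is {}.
Answer: {8}

Derivation:
Constraint 1 (X < U) on D(X)={5,6,7,8} D(U)={3,4,8}: X {5,6,7,8}->{5,6,7}; U {3,4,8}->{8}
So after constraint 1: D(U) = {8}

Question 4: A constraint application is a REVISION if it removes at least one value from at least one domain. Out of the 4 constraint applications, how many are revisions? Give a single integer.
Answer: 2

Derivation:
Constraint 1 (X < U) on D(X)={5,6,7,8} D(U)={3,4,8}: X {5,6,7,8}->{5,6,7}; U {3,4,8}->{8} => REVISION
Constraint 2 (U < X) on D(U)={8} D(X)={5,6,7}: U {8}->{}; X {5,6,7}->{} => REVISION
Constraint 3 (X < U) on D(X)={} D(U)={}: no change => not a revision
Constraint 4 (U < X) on D(U)={} D(X)={}: no change => not a revision
Total revisions = 2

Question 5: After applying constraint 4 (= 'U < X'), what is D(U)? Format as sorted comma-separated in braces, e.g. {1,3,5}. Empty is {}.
Answer: {}

Derivation:
Constraint 1 (X < U) on D(X)={5,6,7,8} D(U)={3,4,8}: X {5,6,7,8}->{5,6,7}; U {3,4,8}->{8}
Constraint 2 (U < X) on D(U)={8} D(X)={5,6,7}: U {8}->{}; X {5,6,7}->{}
Constraint 3 (X < U) on D(X)={} D(U)={}: no change
Constraint 4 (U < X) on D(U)={} D(X)={}: no change
So after constraint 4: D(U) = {}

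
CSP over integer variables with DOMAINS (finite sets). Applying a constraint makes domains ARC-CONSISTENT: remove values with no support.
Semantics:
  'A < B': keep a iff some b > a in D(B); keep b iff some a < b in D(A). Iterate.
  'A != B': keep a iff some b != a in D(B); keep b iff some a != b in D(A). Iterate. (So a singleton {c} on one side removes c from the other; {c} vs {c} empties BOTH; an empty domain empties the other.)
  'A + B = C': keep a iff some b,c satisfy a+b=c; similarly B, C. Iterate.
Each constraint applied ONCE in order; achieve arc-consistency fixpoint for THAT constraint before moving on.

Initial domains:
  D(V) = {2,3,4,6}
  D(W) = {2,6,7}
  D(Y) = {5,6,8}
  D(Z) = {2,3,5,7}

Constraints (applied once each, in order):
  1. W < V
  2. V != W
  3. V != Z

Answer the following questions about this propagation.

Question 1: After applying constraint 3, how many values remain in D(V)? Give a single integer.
Answer: 3

Derivation:
Constraint 1 (W < V) on D(W)={2,6,7} D(V)={2,3,4,6}: W {2,6,7}->{2}; V {2,3,4,6}->{3,4,6}
Constraint 2 (V != W) on D(V)={3,4,6} D(W)={2}: no change
Constraint 3 (V != Z) on D(V)={3,4,6} D(Z)={2,3,5,7}: no change
So after constraint 3: D(V)={3,4,6}, size = 3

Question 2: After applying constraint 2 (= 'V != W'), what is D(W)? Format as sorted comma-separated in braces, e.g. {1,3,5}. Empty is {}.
Constraint 1 (W < V) on D(W)={2,6,7} D(V)={2,3,4,6}: W {2,6,7}->{2}; V {2,3,4,6}->{3,4,6}
Constraint 2 (V != W) on D(V)={3,4,6} D(W)={2}: no change
So after constraint 2: D(W) = {2}

Answer: {2}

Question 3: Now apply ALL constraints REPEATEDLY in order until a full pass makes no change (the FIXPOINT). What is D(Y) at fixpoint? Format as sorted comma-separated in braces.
Answer: {5,6,8}

Derivation:
pass 0 (initial): D(Y)={5,6,8}
pass 1: V {2,3,4,6}->{3,4,6}; W {2,6,7}->{2}
pass 2: no change
Fixpoint after 2 passes: D(Y) = {5,6,8}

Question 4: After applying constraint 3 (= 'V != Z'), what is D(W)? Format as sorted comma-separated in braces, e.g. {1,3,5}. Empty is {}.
Constraint 1 (W < V) on D(W)={2,6,7} D(V)={2,3,4,6}: W {2,6,7}->{2}; V {2,3,4,6}->{3,4,6}
Constraint 2 (V != W) on D(V)={3,4,6} D(W)={2}: no change
Constraint 3 (V != Z) on D(V)={3,4,6} D(Z)={2,3,5,7}: no change
So after constraint 3: D(W) = {2}

Answer: {2}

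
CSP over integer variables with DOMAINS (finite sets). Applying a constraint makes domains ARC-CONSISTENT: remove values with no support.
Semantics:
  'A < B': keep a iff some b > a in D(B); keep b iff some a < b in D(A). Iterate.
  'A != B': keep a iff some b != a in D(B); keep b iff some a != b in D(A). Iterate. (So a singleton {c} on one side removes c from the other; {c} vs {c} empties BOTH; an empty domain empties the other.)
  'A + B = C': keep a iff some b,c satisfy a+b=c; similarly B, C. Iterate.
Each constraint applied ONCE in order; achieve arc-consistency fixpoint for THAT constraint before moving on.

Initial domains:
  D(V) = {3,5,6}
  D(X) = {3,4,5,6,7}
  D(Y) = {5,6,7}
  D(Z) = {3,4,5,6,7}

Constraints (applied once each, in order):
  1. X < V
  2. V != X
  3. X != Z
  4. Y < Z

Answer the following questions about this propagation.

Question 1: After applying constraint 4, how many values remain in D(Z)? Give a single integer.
Answer: 2

Derivation:
Constraint 1 (X < V) on D(X)={3,4,5,6,7} D(V)={3,5,6}: X {3,4,5,6,7}->{3,4,5}; V {3,5,6}->{5,6}
Constraint 2 (V != X) on D(V)={5,6} D(X)={3,4,5}: no change
Constraint 3 (X != Z) on D(X)={3,4,5} D(Z)={3,4,5,6,7}: no change
Constraint 4 (Y < Z) on D(Y)={5,6,7} D(Z)={3,4,5,6,7}: Y {5,6,7}->{5,6}; Z {3,4,5,6,7}->{6,7}
So after constraint 4: D(Z)={6,7}, size = 2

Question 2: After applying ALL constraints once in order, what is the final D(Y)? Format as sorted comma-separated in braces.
Constraint 1 (X < V) on D(X)={3,4,5,6,7} D(V)={3,5,6}: X {3,4,5,6,7}->{3,4,5}; V {3,5,6}->{5,6}
Constraint 2 (V != X) on D(V)={5,6} D(X)={3,4,5}: no change
Constraint 3 (X != Z) on D(X)={3,4,5} D(Z)={3,4,5,6,7}: no change
Constraint 4 (Y < Z) on D(Y)={5,6,7} D(Z)={3,4,5,6,7}: Y {5,6,7}->{5,6}; Z {3,4,5,6,7}->{6,7}
So after all 4 constraints: D(Y) = {5,6}

Answer: {5,6}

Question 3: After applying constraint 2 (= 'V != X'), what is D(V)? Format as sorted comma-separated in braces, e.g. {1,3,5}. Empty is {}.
Constraint 1 (X < V) on D(X)={3,4,5,6,7} D(V)={3,5,6}: X {3,4,5,6,7}->{3,4,5}; V {3,5,6}->{5,6}
Constraint 2 (V != X) on D(V)={5,6} D(X)={3,4,5}: no change
So after constraint 2: D(V) = {5,6}

Answer: {5,6}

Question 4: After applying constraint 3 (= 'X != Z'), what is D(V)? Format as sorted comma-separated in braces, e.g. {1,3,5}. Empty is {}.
Constraint 1 (X < V) on D(X)={3,4,5,6,7} D(V)={3,5,6}: X {3,4,5,6,7}->{3,4,5}; V {3,5,6}->{5,6}
Constraint 2 (V != X) on D(V)={5,6} D(X)={3,4,5}: no change
Constraint 3 (X != Z) on D(X)={3,4,5} D(Z)={3,4,5,6,7}: no change
So after constraint 3: D(V) = {5,6}

Answer: {5,6}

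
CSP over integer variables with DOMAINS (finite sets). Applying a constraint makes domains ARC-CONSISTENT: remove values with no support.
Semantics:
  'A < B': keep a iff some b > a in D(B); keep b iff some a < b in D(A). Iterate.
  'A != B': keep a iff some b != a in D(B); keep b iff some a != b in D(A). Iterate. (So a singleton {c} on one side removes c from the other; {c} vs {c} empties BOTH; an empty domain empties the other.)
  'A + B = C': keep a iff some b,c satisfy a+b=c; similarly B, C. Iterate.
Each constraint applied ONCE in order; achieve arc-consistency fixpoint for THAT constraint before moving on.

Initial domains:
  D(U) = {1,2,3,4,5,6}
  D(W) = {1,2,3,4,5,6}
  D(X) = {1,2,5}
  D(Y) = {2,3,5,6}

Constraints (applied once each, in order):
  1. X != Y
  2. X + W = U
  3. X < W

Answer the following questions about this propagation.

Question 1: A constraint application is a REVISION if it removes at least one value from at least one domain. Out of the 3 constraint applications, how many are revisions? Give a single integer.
Constraint 1 (X != Y) on D(X)={1,2,5} D(Y)={2,3,5,6}: no change => not a revision
Constraint 2 (X + W = U) on D(X)={1,2,5} D(W)={1,2,3,4,5,6} D(U)={1,2,3,4,5,6}: W {1,2,3,4,5,6}->{1,2,3,4,5}; U {1,2,3,4,5,6}->{2,3,4,5,6} => REVISION
Constraint 3 (X < W) on D(X)={1,2,5} D(W)={1,2,3,4,5}: X {1,2,5}->{1,2}; W {1,2,3,4,5}->{2,3,4,5} => REVISION
Total revisions = 2

Answer: 2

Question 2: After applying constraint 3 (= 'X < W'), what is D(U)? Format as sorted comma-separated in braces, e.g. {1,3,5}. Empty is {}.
Answer: {2,3,4,5,6}

Derivation:
Constraint 1 (X != Y) on D(X)={1,2,5} D(Y)={2,3,5,6}: no change
Constraint 2 (X + W = U) on D(X)={1,2,5} D(W)={1,2,3,4,5,6} D(U)={1,2,3,4,5,6}: W {1,2,3,4,5,6}->{1,2,3,4,5}; U {1,2,3,4,5,6}->{2,3,4,5,6}
Constraint 3 (X < W) on D(X)={1,2,5} D(W)={1,2,3,4,5}: X {1,2,5}->{1,2}; W {1,2,3,4,5}->{2,3,4,5}
So after constraint 3: D(U) = {2,3,4,5,6}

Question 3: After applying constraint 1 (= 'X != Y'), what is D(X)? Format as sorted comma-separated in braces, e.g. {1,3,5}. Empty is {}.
Answer: {1,2,5}

Derivation:
Constraint 1 (X != Y) on D(X)={1,2,5} D(Y)={2,3,5,6}: no change
So after constraint 1: D(X) = {1,2,5}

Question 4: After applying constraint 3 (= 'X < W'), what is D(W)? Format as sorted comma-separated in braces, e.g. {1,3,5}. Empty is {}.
Answer: {2,3,4,5}

Derivation:
Constraint 1 (X != Y) on D(X)={1,2,5} D(Y)={2,3,5,6}: no change
Constraint 2 (X + W = U) on D(X)={1,2,5} D(W)={1,2,3,4,5,6} D(U)={1,2,3,4,5,6}: W {1,2,3,4,5,6}->{1,2,3,4,5}; U {1,2,3,4,5,6}->{2,3,4,5,6}
Constraint 3 (X < W) on D(X)={1,2,5} D(W)={1,2,3,4,5}: X {1,2,5}->{1,2}; W {1,2,3,4,5}->{2,3,4,5}
So after constraint 3: D(W) = {2,3,4,5}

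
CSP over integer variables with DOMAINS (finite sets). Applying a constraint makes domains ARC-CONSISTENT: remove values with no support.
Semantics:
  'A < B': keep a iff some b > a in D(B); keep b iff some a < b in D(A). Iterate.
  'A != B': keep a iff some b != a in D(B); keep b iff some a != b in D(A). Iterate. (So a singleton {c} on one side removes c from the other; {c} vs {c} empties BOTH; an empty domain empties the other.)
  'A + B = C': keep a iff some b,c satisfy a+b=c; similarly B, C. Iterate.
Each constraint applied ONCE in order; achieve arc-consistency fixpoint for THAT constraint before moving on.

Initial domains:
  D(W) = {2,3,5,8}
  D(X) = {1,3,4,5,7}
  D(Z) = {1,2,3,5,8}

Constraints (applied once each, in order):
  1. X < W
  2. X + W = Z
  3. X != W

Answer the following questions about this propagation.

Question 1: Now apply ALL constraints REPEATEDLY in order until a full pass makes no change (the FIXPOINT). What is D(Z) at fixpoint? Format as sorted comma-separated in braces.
pass 0 (initial): D(Z)={1,2,3,5,8}
pass 1: W {2,3,5,8}->{2,3,5}; X {1,3,4,5,7}->{1,3,5}; Z {1,2,3,5,8}->{3,5,8}
pass 2: W {2,3,5}->{2,5}; X {1,3,5}->{1,3}
pass 3: no change
Fixpoint after 3 passes: D(Z) = {3,5,8}

Answer: {3,5,8}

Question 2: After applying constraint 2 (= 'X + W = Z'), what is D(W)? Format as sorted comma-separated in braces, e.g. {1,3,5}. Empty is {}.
Constraint 1 (X < W) on D(X)={1,3,4,5,7} D(W)={2,3,5,8}: no change
Constraint 2 (X + W = Z) on D(X)={1,3,4,5,7} D(W)={2,3,5,8} D(Z)={1,2,3,5,8}: X {1,3,4,5,7}->{1,3,5}; W {2,3,5,8}->{2,3,5}; Z {1,2,3,5,8}->{3,5,8}
So after constraint 2: D(W) = {2,3,5}

Answer: {2,3,5}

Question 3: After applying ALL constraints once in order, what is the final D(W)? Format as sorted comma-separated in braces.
Constraint 1 (X < W) on D(X)={1,3,4,5,7} D(W)={2,3,5,8}: no change
Constraint 2 (X + W = Z) on D(X)={1,3,4,5,7} D(W)={2,3,5,8} D(Z)={1,2,3,5,8}: X {1,3,4,5,7}->{1,3,5}; W {2,3,5,8}->{2,3,5}; Z {1,2,3,5,8}->{3,5,8}
Constraint 3 (X != W) on D(X)={1,3,5} D(W)={2,3,5}: no change
So after all 3 constraints: D(W) = {2,3,5}

Answer: {2,3,5}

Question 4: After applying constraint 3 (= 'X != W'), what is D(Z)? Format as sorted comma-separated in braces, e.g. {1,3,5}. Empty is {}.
Constraint 1 (X < W) on D(X)={1,3,4,5,7} D(W)={2,3,5,8}: no change
Constraint 2 (X + W = Z) on D(X)={1,3,4,5,7} D(W)={2,3,5,8} D(Z)={1,2,3,5,8}: X {1,3,4,5,7}->{1,3,5}; W {2,3,5,8}->{2,3,5}; Z {1,2,3,5,8}->{3,5,8}
Constraint 3 (X != W) on D(X)={1,3,5} D(W)={2,3,5}: no change
So after constraint 3: D(Z) = {3,5,8}

Answer: {3,5,8}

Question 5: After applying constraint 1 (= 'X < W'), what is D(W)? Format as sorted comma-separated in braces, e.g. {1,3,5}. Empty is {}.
Answer: {2,3,5,8}

Derivation:
Constraint 1 (X < W) on D(X)={1,3,4,5,7} D(W)={2,3,5,8}: no change
So after constraint 1: D(W) = {2,3,5,8}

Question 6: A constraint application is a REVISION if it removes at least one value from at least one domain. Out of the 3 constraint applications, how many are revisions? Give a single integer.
Answer: 1

Derivation:
Constraint 1 (X < W) on D(X)={1,3,4,5,7} D(W)={2,3,5,8}: no change => not a revision
Constraint 2 (X + W = Z) on D(X)={1,3,4,5,7} D(W)={2,3,5,8} D(Z)={1,2,3,5,8}: X {1,3,4,5,7}->{1,3,5}; W {2,3,5,8}->{2,3,5}; Z {1,2,3,5,8}->{3,5,8} => REVISION
Constraint 3 (X != W) on D(X)={1,3,5} D(W)={2,3,5}: no change => not a revision
Total revisions = 1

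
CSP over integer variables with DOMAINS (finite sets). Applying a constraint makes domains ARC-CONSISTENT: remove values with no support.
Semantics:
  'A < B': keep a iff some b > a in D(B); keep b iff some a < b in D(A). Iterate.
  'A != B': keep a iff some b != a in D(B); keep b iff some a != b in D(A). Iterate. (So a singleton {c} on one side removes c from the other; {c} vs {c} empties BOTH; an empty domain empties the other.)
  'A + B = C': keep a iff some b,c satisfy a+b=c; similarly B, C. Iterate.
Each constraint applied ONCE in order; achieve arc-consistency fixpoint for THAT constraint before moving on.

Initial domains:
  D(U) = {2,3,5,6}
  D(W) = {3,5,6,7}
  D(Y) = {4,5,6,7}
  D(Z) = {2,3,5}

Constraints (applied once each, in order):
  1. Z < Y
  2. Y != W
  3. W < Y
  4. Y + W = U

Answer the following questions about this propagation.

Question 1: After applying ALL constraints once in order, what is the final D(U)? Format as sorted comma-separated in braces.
Answer: {}

Derivation:
Constraint 1 (Z < Y) on D(Z)={2,3,5} D(Y)={4,5,6,7}: no change
Constraint 2 (Y != W) on D(Y)={4,5,6,7} D(W)={3,5,6,7}: no change
Constraint 3 (W < Y) on D(W)={3,5,6,7} D(Y)={4,5,6,7}: W {3,5,6,7}->{3,5,6}
Constraint 4 (Y + W = U) on D(Y)={4,5,6,7} D(W)={3,5,6} D(U)={2,3,5,6}: Y {4,5,6,7}->{}; W {3,5,6}->{}; U {2,3,5,6}->{}
So after all 4 constraints: D(U) = {}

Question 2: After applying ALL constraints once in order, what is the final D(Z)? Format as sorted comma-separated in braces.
Constraint 1 (Z < Y) on D(Z)={2,3,5} D(Y)={4,5,6,7}: no change
Constraint 2 (Y != W) on D(Y)={4,5,6,7} D(W)={3,5,6,7}: no change
Constraint 3 (W < Y) on D(W)={3,5,6,7} D(Y)={4,5,6,7}: W {3,5,6,7}->{3,5,6}
Constraint 4 (Y + W = U) on D(Y)={4,5,6,7} D(W)={3,5,6} D(U)={2,3,5,6}: Y {4,5,6,7}->{}; W {3,5,6}->{}; U {2,3,5,6}->{}
So after all 4 constraints: D(Z) = {2,3,5}

Answer: {2,3,5}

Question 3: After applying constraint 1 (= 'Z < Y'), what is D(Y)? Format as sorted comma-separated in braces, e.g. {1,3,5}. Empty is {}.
Constraint 1 (Z < Y) on D(Z)={2,3,5} D(Y)={4,5,6,7}: no change
So after constraint 1: D(Y) = {4,5,6,7}

Answer: {4,5,6,7}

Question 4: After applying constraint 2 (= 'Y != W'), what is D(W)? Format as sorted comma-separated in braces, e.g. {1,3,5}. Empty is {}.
Constraint 1 (Z < Y) on D(Z)={2,3,5} D(Y)={4,5,6,7}: no change
Constraint 2 (Y != W) on D(Y)={4,5,6,7} D(W)={3,5,6,7}: no change
So after constraint 2: D(W) = {3,5,6,7}

Answer: {3,5,6,7}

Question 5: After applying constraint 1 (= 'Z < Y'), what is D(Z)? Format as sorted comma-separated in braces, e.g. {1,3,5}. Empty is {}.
Answer: {2,3,5}

Derivation:
Constraint 1 (Z < Y) on D(Z)={2,3,5} D(Y)={4,5,6,7}: no change
So after constraint 1: D(Z) = {2,3,5}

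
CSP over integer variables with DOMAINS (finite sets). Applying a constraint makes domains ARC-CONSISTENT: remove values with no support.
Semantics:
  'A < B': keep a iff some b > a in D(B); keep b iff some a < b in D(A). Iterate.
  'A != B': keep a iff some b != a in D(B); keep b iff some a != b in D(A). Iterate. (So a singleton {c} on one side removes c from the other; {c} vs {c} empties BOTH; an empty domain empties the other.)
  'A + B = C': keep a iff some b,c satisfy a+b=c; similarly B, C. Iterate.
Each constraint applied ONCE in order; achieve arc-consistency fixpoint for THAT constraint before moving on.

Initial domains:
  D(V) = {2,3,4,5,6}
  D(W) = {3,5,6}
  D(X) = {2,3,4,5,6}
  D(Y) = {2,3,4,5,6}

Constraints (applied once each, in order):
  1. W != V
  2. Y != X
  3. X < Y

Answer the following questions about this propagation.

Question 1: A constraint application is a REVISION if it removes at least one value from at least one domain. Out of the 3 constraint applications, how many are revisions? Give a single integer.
Answer: 1

Derivation:
Constraint 1 (W != V) on D(W)={3,5,6} D(V)={2,3,4,5,6}: no change => not a revision
Constraint 2 (Y != X) on D(Y)={2,3,4,5,6} D(X)={2,3,4,5,6}: no change => not a revision
Constraint 3 (X < Y) on D(X)={2,3,4,5,6} D(Y)={2,3,4,5,6}: X {2,3,4,5,6}->{2,3,4,5}; Y {2,3,4,5,6}->{3,4,5,6} => REVISION
Total revisions = 1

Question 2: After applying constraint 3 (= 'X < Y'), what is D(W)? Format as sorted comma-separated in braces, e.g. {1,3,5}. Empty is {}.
Answer: {3,5,6}

Derivation:
Constraint 1 (W != V) on D(W)={3,5,6} D(V)={2,3,4,5,6}: no change
Constraint 2 (Y != X) on D(Y)={2,3,4,5,6} D(X)={2,3,4,5,6}: no change
Constraint 3 (X < Y) on D(X)={2,3,4,5,6} D(Y)={2,3,4,5,6}: X {2,3,4,5,6}->{2,3,4,5}; Y {2,3,4,5,6}->{3,4,5,6}
So after constraint 3: D(W) = {3,5,6}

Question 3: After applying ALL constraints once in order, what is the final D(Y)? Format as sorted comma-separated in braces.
Answer: {3,4,5,6}

Derivation:
Constraint 1 (W != V) on D(W)={3,5,6} D(V)={2,3,4,5,6}: no change
Constraint 2 (Y != X) on D(Y)={2,3,4,5,6} D(X)={2,3,4,5,6}: no change
Constraint 3 (X < Y) on D(X)={2,3,4,5,6} D(Y)={2,3,4,5,6}: X {2,3,4,5,6}->{2,3,4,5}; Y {2,3,4,5,6}->{3,4,5,6}
So after all 3 constraints: D(Y) = {3,4,5,6}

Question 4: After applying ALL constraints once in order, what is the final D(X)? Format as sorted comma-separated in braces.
Constraint 1 (W != V) on D(W)={3,5,6} D(V)={2,3,4,5,6}: no change
Constraint 2 (Y != X) on D(Y)={2,3,4,5,6} D(X)={2,3,4,5,6}: no change
Constraint 3 (X < Y) on D(X)={2,3,4,5,6} D(Y)={2,3,4,5,6}: X {2,3,4,5,6}->{2,3,4,5}; Y {2,3,4,5,6}->{3,4,5,6}
So after all 3 constraints: D(X) = {2,3,4,5}

Answer: {2,3,4,5}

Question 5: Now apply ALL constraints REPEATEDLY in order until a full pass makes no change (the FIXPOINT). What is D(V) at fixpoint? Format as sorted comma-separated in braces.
Answer: {2,3,4,5,6}

Derivation:
pass 0 (initial): D(V)={2,3,4,5,6}
pass 1: X {2,3,4,5,6}->{2,3,4,5}; Y {2,3,4,5,6}->{3,4,5,6}
pass 2: no change
Fixpoint after 2 passes: D(V) = {2,3,4,5,6}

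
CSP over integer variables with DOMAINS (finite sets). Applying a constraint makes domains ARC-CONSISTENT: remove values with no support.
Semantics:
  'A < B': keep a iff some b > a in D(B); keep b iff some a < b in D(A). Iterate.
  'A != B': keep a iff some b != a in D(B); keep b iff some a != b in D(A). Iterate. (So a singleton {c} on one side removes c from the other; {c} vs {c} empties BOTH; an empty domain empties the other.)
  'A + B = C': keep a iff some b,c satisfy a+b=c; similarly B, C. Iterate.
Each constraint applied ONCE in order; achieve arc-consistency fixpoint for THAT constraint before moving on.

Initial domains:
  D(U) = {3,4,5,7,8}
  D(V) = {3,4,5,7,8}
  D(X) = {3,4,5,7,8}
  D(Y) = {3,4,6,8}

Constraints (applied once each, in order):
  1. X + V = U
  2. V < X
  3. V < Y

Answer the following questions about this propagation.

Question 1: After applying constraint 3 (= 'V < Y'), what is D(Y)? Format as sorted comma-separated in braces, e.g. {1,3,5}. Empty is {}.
Constraint 1 (X + V = U) on D(X)={3,4,5,7,8} D(V)={3,4,5,7,8} D(U)={3,4,5,7,8}: X {3,4,5,7,8}->{3,4,5}; V {3,4,5,7,8}->{3,4,5}; U {3,4,5,7,8}->{7,8}
Constraint 2 (V < X) on D(V)={3,4,5} D(X)={3,4,5}: V {3,4,5}->{3,4}; X {3,4,5}->{4,5}
Constraint 3 (V < Y) on D(V)={3,4} D(Y)={3,4,6,8}: Y {3,4,6,8}->{4,6,8}
So after constraint 3: D(Y) = {4,6,8}

Answer: {4,6,8}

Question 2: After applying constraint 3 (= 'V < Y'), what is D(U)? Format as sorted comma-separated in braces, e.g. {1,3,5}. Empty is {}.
Constraint 1 (X + V = U) on D(X)={3,4,5,7,8} D(V)={3,4,5,7,8} D(U)={3,4,5,7,8}: X {3,4,5,7,8}->{3,4,5}; V {3,4,5,7,8}->{3,4,5}; U {3,4,5,7,8}->{7,8}
Constraint 2 (V < X) on D(V)={3,4,5} D(X)={3,4,5}: V {3,4,5}->{3,4}; X {3,4,5}->{4,5}
Constraint 3 (V < Y) on D(V)={3,4} D(Y)={3,4,6,8}: Y {3,4,6,8}->{4,6,8}
So after constraint 3: D(U) = {7,8}

Answer: {7,8}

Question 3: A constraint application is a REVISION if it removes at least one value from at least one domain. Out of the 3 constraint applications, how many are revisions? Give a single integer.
Constraint 1 (X + V = U) on D(X)={3,4,5,7,8} D(V)={3,4,5,7,8} D(U)={3,4,5,7,8}: X {3,4,5,7,8}->{3,4,5}; V {3,4,5,7,8}->{3,4,5}; U {3,4,5,7,8}->{7,8} => REVISION
Constraint 2 (V < X) on D(V)={3,4,5} D(X)={3,4,5}: V {3,4,5}->{3,4}; X {3,4,5}->{4,5} => REVISION
Constraint 3 (V < Y) on D(V)={3,4} D(Y)={3,4,6,8}: Y {3,4,6,8}->{4,6,8} => REVISION
Total revisions = 3

Answer: 3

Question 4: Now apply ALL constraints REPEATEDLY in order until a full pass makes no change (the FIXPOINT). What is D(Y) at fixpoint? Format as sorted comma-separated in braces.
Answer: {4,6,8}

Derivation:
pass 0 (initial): D(Y)={3,4,6,8}
pass 1: U {3,4,5,7,8}->{7,8}; V {3,4,5,7,8}->{3,4}; X {3,4,5,7,8}->{4,5}; Y {3,4,6,8}->{4,6,8}
pass 2: no change
Fixpoint after 2 passes: D(Y) = {4,6,8}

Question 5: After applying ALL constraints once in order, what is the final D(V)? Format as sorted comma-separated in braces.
Answer: {3,4}

Derivation:
Constraint 1 (X + V = U) on D(X)={3,4,5,7,8} D(V)={3,4,5,7,8} D(U)={3,4,5,7,8}: X {3,4,5,7,8}->{3,4,5}; V {3,4,5,7,8}->{3,4,5}; U {3,4,5,7,8}->{7,8}
Constraint 2 (V < X) on D(V)={3,4,5} D(X)={3,4,5}: V {3,4,5}->{3,4}; X {3,4,5}->{4,5}
Constraint 3 (V < Y) on D(V)={3,4} D(Y)={3,4,6,8}: Y {3,4,6,8}->{4,6,8}
So after all 3 constraints: D(V) = {3,4}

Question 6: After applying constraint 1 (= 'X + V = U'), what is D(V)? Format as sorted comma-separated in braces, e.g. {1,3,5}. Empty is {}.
Answer: {3,4,5}

Derivation:
Constraint 1 (X + V = U) on D(X)={3,4,5,7,8} D(V)={3,4,5,7,8} D(U)={3,4,5,7,8}: X {3,4,5,7,8}->{3,4,5}; V {3,4,5,7,8}->{3,4,5}; U {3,4,5,7,8}->{7,8}
So after constraint 1: D(V) = {3,4,5}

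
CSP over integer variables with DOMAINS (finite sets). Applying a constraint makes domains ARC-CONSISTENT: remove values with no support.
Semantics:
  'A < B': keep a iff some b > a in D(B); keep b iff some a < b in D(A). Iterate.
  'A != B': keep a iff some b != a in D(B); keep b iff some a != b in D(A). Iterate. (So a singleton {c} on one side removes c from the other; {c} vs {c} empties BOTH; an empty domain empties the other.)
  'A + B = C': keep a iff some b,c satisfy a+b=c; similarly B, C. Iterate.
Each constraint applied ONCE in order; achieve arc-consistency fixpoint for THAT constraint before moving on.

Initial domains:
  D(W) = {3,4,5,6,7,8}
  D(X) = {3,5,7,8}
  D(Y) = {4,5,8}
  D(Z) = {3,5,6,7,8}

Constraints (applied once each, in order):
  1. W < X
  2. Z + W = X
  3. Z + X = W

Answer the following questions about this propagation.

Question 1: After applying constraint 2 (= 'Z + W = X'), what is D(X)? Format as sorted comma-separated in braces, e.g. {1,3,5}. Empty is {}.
Answer: {7,8}

Derivation:
Constraint 1 (W < X) on D(W)={3,4,5,6,7,8} D(X)={3,5,7,8}: W {3,4,5,6,7,8}->{3,4,5,6,7}; X {3,5,7,8}->{5,7,8}
Constraint 2 (Z + W = X) on D(Z)={3,5,6,7,8} D(W)={3,4,5,6,7} D(X)={5,7,8}: Z {3,5,6,7,8}->{3,5}; W {3,4,5,6,7}->{3,4,5}; X {5,7,8}->{7,8}
So after constraint 2: D(X) = {7,8}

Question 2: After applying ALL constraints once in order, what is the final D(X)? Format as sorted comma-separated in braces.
Constraint 1 (W < X) on D(W)={3,4,5,6,7,8} D(X)={3,5,7,8}: W {3,4,5,6,7,8}->{3,4,5,6,7}; X {3,5,7,8}->{5,7,8}
Constraint 2 (Z + W = X) on D(Z)={3,5,6,7,8} D(W)={3,4,5,6,7} D(X)={5,7,8}: Z {3,5,6,7,8}->{3,5}; W {3,4,5,6,7}->{3,4,5}; X {5,7,8}->{7,8}
Constraint 3 (Z + X = W) on D(Z)={3,5} D(X)={7,8} D(W)={3,4,5}: Z {3,5}->{}; X {7,8}->{}; W {3,4,5}->{}
So after all 3 constraints: D(X) = {}

Answer: {}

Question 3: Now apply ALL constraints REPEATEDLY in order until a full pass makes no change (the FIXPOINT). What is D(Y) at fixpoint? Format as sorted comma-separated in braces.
pass 0 (initial): D(Y)={4,5,8}
pass 1: W {3,4,5,6,7,8}->{}; X {3,5,7,8}->{}; Z {3,5,6,7,8}->{}
pass 2: no change
Fixpoint after 2 passes: D(Y) = {4,5,8}

Answer: {4,5,8}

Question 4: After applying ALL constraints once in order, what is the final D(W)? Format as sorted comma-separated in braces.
Constraint 1 (W < X) on D(W)={3,4,5,6,7,8} D(X)={3,5,7,8}: W {3,4,5,6,7,8}->{3,4,5,6,7}; X {3,5,7,8}->{5,7,8}
Constraint 2 (Z + W = X) on D(Z)={3,5,6,7,8} D(W)={3,4,5,6,7} D(X)={5,7,8}: Z {3,5,6,7,8}->{3,5}; W {3,4,5,6,7}->{3,4,5}; X {5,7,8}->{7,8}
Constraint 3 (Z + X = W) on D(Z)={3,5} D(X)={7,8} D(W)={3,4,5}: Z {3,5}->{}; X {7,8}->{}; W {3,4,5}->{}
So after all 3 constraints: D(W) = {}

Answer: {}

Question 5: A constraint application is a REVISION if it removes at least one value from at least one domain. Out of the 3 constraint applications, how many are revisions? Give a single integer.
Answer: 3

Derivation:
Constraint 1 (W < X) on D(W)={3,4,5,6,7,8} D(X)={3,5,7,8}: W {3,4,5,6,7,8}->{3,4,5,6,7}; X {3,5,7,8}->{5,7,8} => REVISION
Constraint 2 (Z + W = X) on D(Z)={3,5,6,7,8} D(W)={3,4,5,6,7} D(X)={5,7,8}: Z {3,5,6,7,8}->{3,5}; W {3,4,5,6,7}->{3,4,5}; X {5,7,8}->{7,8} => REVISION
Constraint 3 (Z + X = W) on D(Z)={3,5} D(X)={7,8} D(W)={3,4,5}: Z {3,5}->{}; X {7,8}->{}; W {3,4,5}->{} => REVISION
Total revisions = 3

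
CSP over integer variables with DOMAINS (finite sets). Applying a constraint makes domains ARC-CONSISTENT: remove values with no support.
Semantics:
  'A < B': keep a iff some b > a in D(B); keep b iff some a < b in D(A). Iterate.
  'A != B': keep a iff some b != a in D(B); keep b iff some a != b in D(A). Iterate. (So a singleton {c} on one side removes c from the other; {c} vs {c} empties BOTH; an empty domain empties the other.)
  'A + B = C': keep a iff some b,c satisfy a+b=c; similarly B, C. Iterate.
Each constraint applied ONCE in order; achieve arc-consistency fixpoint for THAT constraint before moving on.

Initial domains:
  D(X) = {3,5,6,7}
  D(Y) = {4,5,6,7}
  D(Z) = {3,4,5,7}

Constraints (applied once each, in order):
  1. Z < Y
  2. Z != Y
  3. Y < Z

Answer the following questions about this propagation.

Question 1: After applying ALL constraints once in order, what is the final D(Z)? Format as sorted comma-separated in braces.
Constraint 1 (Z < Y) on D(Z)={3,4,5,7} D(Y)={4,5,6,7}: Z {3,4,5,7}->{3,4,5}
Constraint 2 (Z != Y) on D(Z)={3,4,5} D(Y)={4,5,6,7}: no change
Constraint 3 (Y < Z) on D(Y)={4,5,6,7} D(Z)={3,4,5}: Y {4,5,6,7}->{4}; Z {3,4,5}->{5}
So after all 3 constraints: D(Z) = {5}

Answer: {5}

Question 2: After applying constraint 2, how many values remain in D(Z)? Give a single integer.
Answer: 3

Derivation:
Constraint 1 (Z < Y) on D(Z)={3,4,5,7} D(Y)={4,5,6,7}: Z {3,4,5,7}->{3,4,5}
Constraint 2 (Z != Y) on D(Z)={3,4,5} D(Y)={4,5,6,7}: no change
So after constraint 2: D(Z)={3,4,5}, size = 3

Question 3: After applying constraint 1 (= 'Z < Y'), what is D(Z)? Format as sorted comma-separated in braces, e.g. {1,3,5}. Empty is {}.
Answer: {3,4,5}

Derivation:
Constraint 1 (Z < Y) on D(Z)={3,4,5,7} D(Y)={4,5,6,7}: Z {3,4,5,7}->{3,4,5}
So after constraint 1: D(Z) = {3,4,5}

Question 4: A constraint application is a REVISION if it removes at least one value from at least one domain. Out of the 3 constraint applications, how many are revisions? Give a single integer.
Answer: 2

Derivation:
Constraint 1 (Z < Y) on D(Z)={3,4,5,7} D(Y)={4,5,6,7}: Z {3,4,5,7}->{3,4,5} => REVISION
Constraint 2 (Z != Y) on D(Z)={3,4,5} D(Y)={4,5,6,7}: no change => not a revision
Constraint 3 (Y < Z) on D(Y)={4,5,6,7} D(Z)={3,4,5}: Y {4,5,6,7}->{4}; Z {3,4,5}->{5} => REVISION
Total revisions = 2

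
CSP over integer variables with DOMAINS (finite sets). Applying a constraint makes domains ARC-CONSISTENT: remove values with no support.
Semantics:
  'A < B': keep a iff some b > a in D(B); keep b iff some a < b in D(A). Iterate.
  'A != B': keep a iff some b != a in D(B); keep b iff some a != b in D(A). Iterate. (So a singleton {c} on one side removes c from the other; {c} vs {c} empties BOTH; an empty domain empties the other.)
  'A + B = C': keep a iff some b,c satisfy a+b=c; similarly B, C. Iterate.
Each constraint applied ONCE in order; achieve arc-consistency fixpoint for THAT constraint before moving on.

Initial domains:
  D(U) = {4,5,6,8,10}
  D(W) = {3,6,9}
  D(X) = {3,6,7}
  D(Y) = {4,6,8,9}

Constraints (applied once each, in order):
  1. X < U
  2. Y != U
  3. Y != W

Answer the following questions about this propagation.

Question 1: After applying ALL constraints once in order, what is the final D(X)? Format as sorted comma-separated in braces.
Answer: {3,6,7}

Derivation:
Constraint 1 (X < U) on D(X)={3,6,7} D(U)={4,5,6,8,10}: no change
Constraint 2 (Y != U) on D(Y)={4,6,8,9} D(U)={4,5,6,8,10}: no change
Constraint 3 (Y != W) on D(Y)={4,6,8,9} D(W)={3,6,9}: no change
So after all 3 constraints: D(X) = {3,6,7}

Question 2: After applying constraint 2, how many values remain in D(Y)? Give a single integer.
Constraint 1 (X < U) on D(X)={3,6,7} D(U)={4,5,6,8,10}: no change
Constraint 2 (Y != U) on D(Y)={4,6,8,9} D(U)={4,5,6,8,10}: no change
So after constraint 2: D(Y)={4,6,8,9}, size = 4

Answer: 4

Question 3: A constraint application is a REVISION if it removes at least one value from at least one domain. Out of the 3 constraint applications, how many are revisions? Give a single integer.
Constraint 1 (X < U) on D(X)={3,6,7} D(U)={4,5,6,8,10}: no change => not a revision
Constraint 2 (Y != U) on D(Y)={4,6,8,9} D(U)={4,5,6,8,10}: no change => not a revision
Constraint 3 (Y != W) on D(Y)={4,6,8,9} D(W)={3,6,9}: no change => not a revision
Total revisions = 0

Answer: 0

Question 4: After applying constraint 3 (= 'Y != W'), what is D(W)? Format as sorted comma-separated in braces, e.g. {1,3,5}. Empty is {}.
Constraint 1 (X < U) on D(X)={3,6,7} D(U)={4,5,6,8,10}: no change
Constraint 2 (Y != U) on D(Y)={4,6,8,9} D(U)={4,5,6,8,10}: no change
Constraint 3 (Y != W) on D(Y)={4,6,8,9} D(W)={3,6,9}: no change
So after constraint 3: D(W) = {3,6,9}

Answer: {3,6,9}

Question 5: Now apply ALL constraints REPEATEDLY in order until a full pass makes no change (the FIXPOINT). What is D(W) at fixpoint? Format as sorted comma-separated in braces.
Answer: {3,6,9}

Derivation:
pass 0 (initial): D(W)={3,6,9}
pass 1: no change
Fixpoint after 1 passes: D(W) = {3,6,9}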